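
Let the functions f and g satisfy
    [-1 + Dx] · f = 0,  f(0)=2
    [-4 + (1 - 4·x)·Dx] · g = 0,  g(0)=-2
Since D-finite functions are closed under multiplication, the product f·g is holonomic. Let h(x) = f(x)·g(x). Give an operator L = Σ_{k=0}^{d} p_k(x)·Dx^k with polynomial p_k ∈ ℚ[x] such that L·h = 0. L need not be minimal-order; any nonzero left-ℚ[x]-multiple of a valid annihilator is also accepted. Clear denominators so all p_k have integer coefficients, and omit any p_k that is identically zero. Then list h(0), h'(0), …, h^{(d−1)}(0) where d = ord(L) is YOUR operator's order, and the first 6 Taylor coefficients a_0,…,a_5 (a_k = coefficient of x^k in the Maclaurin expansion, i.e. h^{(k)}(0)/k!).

L = (5 - 4·x) + (-1 + 4·x)·Dx  (order 1).
h: a_k = -4, -20, -82, -986/3, -7889/6, -157781/30, …
ICs: h(0) = -4.

f: a_k = 2, 2, 1, 1/3, 1/12, 1/60, …
g: a_k = -2, -8, -32, -128, -512, -2048, …
L₀ := L_f ⊗_s L_g (sym. prod.), ord ≤ 1.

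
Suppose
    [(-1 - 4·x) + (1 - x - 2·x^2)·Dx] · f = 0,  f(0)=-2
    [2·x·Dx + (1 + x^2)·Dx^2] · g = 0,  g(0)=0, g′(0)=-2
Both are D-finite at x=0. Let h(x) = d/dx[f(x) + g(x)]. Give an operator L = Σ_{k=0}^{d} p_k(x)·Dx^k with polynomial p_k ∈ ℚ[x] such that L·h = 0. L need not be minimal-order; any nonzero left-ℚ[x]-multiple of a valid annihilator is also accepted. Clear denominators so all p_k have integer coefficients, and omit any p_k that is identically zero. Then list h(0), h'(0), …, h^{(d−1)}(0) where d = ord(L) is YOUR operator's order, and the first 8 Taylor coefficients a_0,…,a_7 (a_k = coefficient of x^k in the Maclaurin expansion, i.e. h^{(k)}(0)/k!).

L = (-6 + 24·x + 162·x^2 + 240·x^3 + 384·x^4 + 48·x^6) + (16 + 74·x + 88·x^2 + 226·x^3 + 212·x^4 + 304·x^5 + 12·x^6 + 48·x^7)·Dx + (-3 - 4·x - 8·x^2 + 28·x^3 + 27·x^4 + 36·x^5 + 40·x^6 + 4·x^7 + 8·x^8)·Dx^2  (order 2).
h: a_k = -4, -12, -28, -88, -212, -516, -1188, -2736, …
ICs: h(0) = -4, h′(0) = -12.

f: a_k = -2, -2, -6, -10, -22, -42, -86, -170, …
g: a_k = 0, -2, 0, 2/3, 0, -2/5, 0, 2/7, …
h₀=f+g: left-lcm gives L₀, ord ≤ 3.
h₀' ⇒ L via d/dx closure of L₀.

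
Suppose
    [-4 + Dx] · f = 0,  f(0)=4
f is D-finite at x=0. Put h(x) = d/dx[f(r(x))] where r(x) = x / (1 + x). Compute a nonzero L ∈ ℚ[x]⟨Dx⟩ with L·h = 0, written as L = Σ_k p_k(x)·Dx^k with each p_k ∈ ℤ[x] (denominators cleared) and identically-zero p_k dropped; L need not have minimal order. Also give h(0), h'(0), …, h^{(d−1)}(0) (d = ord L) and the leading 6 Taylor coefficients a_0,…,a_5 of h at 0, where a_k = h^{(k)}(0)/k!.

f: a_k = 4, 16, 32, 128/3, 128/3, 512/15, …
h₀=f(r): pull back L_f along r ⇒ L₀.
h₀' ⇒ L via d/dx closure of L₀.
L = (2 - 2·x) + (-1 - 2·x - x^2)·Dx  (order 1).
h: a_k = 16, 32, -16, -64/3, 112/3, -352/15, …
ICs: h(0) = 16.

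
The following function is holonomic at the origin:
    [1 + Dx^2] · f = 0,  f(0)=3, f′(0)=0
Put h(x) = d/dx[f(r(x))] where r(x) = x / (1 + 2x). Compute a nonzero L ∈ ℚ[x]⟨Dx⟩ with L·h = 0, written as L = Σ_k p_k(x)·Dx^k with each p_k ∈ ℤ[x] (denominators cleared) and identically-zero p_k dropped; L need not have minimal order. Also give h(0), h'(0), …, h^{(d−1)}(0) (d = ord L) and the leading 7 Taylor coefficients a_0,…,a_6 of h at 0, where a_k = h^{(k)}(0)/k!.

f: a_k = 3, 0, -3/2, 0, 1/8, 0, -1/240, …
Change of var in L_f (x↦r) gives L₀.
h=h₀': d/dx-closure on L₀ ⇒ L.
L = (25 + 96·x + 96·x^2) + (12 + 72·x + 144·x^2 + 96·x^3)·Dx + (1 + 8·x + 24·x^2 + 32·x^3 + 16·x^4)·Dx^2  (order 2).
h: a_k = 0, -3, 18, -143/2, 235, -27601/40, 37527/20, …
ICs: h(0) = 0, h′(0) = -3.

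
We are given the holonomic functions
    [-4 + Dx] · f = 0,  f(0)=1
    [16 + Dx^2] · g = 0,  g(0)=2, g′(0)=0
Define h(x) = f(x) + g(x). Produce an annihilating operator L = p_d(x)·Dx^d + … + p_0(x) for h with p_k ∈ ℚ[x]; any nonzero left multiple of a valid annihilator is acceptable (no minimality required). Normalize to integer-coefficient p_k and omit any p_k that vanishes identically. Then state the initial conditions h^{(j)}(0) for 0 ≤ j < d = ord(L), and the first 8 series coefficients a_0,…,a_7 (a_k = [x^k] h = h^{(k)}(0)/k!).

L = -64 + 16·Dx - 4·Dx^2 + Dx^3  (order 3).
h: a_k = 3, 4, -8, 32/3, 32, 128/15, -256/45, 1024/315, …
ICs: h(0) = 3, h′(0) = 4, h′′(0) = -16.

f: a_k = 1, 4, 8, 32/3, 32/3, 128/15, 256/45, 1024/315, …
g: a_k = 2, 0, -16, 0, 64/3, 0, -512/45, 0, …
Weyl lclm of L_f,L_g ⇒ L₀ (ord ≤ 3).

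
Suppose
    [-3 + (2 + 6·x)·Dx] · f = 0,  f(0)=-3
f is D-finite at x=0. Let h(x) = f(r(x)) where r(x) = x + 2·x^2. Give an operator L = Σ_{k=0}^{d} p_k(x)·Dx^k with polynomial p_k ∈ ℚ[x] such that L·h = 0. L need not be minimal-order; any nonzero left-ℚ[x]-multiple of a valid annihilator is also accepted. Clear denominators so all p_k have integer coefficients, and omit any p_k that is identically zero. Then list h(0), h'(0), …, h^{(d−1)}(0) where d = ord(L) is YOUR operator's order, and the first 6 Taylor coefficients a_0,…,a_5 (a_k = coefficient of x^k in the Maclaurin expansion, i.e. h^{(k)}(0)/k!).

f: a_k = -3, -9/2, 27/8, -81/16, 1215/128, -5103/256, …
Change of var in L_f (x↦r) gives L₀.
L = (-3 - 12·x) + (2 + 6·x + 12·x^2)·Dx  (order 1).
h: a_k = -3, -9/2, -45/8, 135/16, -945/128, -1215/256, …
ICs: h(0) = -3.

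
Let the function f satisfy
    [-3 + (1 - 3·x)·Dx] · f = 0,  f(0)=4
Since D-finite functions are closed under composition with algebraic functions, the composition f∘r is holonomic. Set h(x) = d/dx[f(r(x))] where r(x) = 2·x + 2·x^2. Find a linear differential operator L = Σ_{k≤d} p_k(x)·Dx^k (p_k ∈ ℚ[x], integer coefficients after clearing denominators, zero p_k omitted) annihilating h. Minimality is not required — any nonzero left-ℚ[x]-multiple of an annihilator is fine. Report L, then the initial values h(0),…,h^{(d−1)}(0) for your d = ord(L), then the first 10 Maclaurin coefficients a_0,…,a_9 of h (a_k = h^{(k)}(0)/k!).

f: a_k = 4, 12, 36, 108, 324, 972, 2916, 8748, 26244, 78732, …
f∘r: x↦r, Dx↦Dx/r' in L_f ⇒ L₀.
Derive L from L₀ (diff closure).
L = (14 + 36·x + 36·x^2) + (-1 + 4·x + 18·x^2 + 12·x^3)·Dx  (order 1).
h: a_k = 24, 336, 3456, 31680, 272160, 2244672, 17998848, 141378048, 1093150080, 8348002560, …
ICs: h(0) = 24.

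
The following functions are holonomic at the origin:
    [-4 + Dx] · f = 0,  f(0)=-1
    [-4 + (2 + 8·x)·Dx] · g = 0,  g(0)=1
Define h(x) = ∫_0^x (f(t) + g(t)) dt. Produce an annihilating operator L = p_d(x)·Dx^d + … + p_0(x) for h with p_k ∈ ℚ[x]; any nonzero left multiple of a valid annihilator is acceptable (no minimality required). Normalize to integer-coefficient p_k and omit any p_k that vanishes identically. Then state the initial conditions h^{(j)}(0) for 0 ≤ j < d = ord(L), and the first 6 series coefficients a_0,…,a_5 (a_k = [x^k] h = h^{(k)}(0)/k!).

L = (24 + 64·x)·Dx + (-10 - 64·x - 128·x^2)·Dx^2 + (1 + 12·x + 32·x^2)·Dx^3  (order 3).
h: a_k = 0, 0, -1, -10/3, -5/3, -62/15, …
ICs: h(0) = 0, h′(0) = 0, h′′(0) = -2.

f: a_k = -1, -4, -8, -32/3, -32/3, -128/15, …
g: a_k = 1, 2, -2, 4, -10, 28, …
Weyl lclm of L_f,L_g ⇒ L₀ (ord ≤ 2).
∫: right-multiply L₀ by Dx.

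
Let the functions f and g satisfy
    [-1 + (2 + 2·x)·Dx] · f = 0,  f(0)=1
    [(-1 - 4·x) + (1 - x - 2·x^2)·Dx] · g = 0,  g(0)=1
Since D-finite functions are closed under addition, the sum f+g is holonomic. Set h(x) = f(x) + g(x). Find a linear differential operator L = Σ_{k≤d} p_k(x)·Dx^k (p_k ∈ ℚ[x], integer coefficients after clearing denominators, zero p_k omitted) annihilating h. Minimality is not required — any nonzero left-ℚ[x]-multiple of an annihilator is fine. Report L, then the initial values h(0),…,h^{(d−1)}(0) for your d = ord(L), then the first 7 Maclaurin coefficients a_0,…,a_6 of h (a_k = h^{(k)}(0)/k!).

L = (13 + 26·x + 40·x^2) + (-25 - 69·x - 144·x^2 - 100·x^3)·Dx + (2 + 20·x - 6·x^2 - 64·x^3 - 40·x^4)·Dx^2  (order 2).
h: a_k = 2, 3/2, 23/8, 81/16, 1403/128, 5383/256, 44011/1024, …
ICs: h(0) = 2, h′(0) = 3/2.

f: a_k = 1, 1/2, -1/8, 1/16, -5/128, 7/256, -21/1024, …
g: a_k = 1, 1, 3, 5, 11, 21, 43, …
f+g: L₀ = lclm(L_f,L_g), ord ≤ 1+1.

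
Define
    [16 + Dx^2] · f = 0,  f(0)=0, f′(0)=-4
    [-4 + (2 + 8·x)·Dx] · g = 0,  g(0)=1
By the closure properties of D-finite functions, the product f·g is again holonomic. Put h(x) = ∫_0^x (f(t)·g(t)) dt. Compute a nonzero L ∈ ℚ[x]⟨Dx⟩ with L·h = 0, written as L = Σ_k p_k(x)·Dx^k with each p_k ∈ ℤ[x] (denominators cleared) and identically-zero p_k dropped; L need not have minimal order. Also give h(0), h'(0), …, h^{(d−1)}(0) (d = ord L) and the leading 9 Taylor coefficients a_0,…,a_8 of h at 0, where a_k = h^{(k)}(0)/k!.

L = (28 + 128·x + 256·x^2)·Dx + (-4 - 16·x)·Dx^2 + (1 + 8·x + 16·x^2)·Dx^3  (order 3).
h: a_k = 0, 0, -2, -8/3, 14/3, 16/15, 76/45, -432/35, 1966/63, …
ICs: h(0) = 0, h′(0) = 0, h′′(0) = -4.

f: a_k = 0, -4, 0, 32/3, 0, -128/15, 0, 1024/315, 0, …
g: a_k = 1, 2, -2, 4, -10, 28, -84, 264, -858, …
Product ⇒ symmetric product L₀, ord ≤ 2.
h=∫h₀ ⇒ L = L₀·Dx.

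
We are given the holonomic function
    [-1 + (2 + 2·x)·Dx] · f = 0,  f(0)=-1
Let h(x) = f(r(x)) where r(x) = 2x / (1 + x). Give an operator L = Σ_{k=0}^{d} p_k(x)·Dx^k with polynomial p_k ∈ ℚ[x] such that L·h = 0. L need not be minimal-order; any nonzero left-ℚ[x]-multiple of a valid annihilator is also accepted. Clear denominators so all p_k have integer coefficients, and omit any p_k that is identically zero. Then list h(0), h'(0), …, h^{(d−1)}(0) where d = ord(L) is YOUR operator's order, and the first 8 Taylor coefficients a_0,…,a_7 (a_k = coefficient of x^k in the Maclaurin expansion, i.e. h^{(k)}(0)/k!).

f: a_k = -1, -1/2, 1/8, -1/16, 5/128, -7/256, 21/1024, -33/2048, …
Substitute x→r, Dx→(1/r')Dx; clear ⇒ L₀.
L = -1 + (1 + 4·x + 3·x^2)·Dx  (order 1).
h: a_k = -1, -1, 3/2, -5/2, 37/8, -75/8, 327/16, -753/16, …
ICs: h(0) = -1.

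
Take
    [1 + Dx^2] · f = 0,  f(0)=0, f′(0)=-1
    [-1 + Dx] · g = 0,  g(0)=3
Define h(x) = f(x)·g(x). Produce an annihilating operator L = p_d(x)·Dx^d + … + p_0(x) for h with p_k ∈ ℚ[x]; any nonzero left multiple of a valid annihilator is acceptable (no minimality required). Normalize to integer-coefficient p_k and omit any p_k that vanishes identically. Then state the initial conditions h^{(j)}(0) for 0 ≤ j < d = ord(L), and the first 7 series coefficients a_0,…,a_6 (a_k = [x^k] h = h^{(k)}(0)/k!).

f: a_k = 0, -1, 0, 1/6, 0, -1/120, 0, …
g: a_k = 3, 3, 3/2, 1/2, 1/8, 1/40, 1/240, …
f·g: L₀ = L_f ⊗_s L_g, ord ≤ 2·1.
L = 2 - 2·Dx + Dx^2  (order 2).
h: a_k = 0, -3, -3, -1, 0, 1/10, 1/30, …
ICs: h(0) = 0, h′(0) = -3.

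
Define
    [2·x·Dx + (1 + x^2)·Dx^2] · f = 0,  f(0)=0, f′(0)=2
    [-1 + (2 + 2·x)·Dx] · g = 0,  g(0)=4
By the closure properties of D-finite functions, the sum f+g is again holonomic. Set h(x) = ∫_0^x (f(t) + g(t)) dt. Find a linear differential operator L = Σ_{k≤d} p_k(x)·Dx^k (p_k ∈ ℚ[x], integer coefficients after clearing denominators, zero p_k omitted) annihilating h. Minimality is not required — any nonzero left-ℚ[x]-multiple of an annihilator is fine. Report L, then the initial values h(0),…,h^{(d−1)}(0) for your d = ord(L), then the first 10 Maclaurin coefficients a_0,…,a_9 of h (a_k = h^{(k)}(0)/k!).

f: a_k = 0, 2, 0, -2/3, 0, 2/5, 0, -2/7, 0, 2/9, …
g: a_k = 4, 2, -1/2, 1/4, -5/32, 7/64, -21/256, 33/512, -429/8192, 715/16384, …
L₀ := lclm(L_f,L_g); ord L₀ ≤ 2+1.
Integrate: L := L₀·Dx.
L = (-4 - 10·x + 12·x^2 + 6·x^3)·Dx^2 + (-11 - 16·x + 10·x^2 + 48·x^3 + 21·x^4)·Dx^3 + (-2 + 6·x + 12·x^2 + 12·x^3 + 14·x^4 + 6·x^5)·Dx^4  (order 4).
h: a_k = 0, 4, 2, -1/6, -5/48, -1/32, 163/1920, -3/256, -793/28672, -143/24576, …
ICs: h(0) = 0, h′(0) = 4, h′′(0) = 4, h′′′(0) = -1.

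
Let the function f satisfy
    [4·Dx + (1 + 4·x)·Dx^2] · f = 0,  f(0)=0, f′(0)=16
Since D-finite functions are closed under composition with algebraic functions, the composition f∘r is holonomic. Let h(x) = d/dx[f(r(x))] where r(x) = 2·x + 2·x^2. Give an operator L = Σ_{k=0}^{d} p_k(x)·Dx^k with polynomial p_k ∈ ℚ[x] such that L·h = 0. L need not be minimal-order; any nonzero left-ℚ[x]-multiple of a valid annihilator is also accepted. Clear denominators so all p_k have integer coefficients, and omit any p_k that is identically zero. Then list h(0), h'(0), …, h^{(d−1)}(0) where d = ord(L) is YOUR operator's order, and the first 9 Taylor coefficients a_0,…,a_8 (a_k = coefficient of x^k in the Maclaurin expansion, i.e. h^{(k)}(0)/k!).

f: a_k = 0, 16, -32, 256/3, -256, 4096/5, -8192/3, 65536/7, -32768, …
f∘r: x↦r, Dx↦Dx/r' in L_f ⇒ L₀.
Derive L from L₀ (diff closure).
L = (6 + 16·x + 16·x^2) + (1 + 10·x + 24·x^2 + 16·x^3)·Dx  (order 1).
h: a_k = 32, -192, 1280, -8704, 59392, -405504, 2768896, -18907136, 129105920, …
ICs: h(0) = 32.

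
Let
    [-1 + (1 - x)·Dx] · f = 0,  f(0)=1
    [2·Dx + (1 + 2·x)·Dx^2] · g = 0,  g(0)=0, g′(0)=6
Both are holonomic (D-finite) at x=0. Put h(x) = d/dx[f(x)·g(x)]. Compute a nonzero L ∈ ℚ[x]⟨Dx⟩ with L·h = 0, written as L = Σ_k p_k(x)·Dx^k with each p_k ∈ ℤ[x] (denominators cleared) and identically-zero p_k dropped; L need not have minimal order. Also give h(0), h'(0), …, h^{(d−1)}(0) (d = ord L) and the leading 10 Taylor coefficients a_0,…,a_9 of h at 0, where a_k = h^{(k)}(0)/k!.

L = 8 + (-1 + 10·x)·Dx + (-1 - x + 2·x^2)·Dx^2  (order 2).
h: a_k = 6, 0, 24, -16, 76, -504/5, 1332/5, -16224/35, 35508/35, -40840/21, …
ICs: h(0) = 6, h′(0) = 0.

f: a_k = 1, 1, 1, 1, 1, 1, 1, 1, 1, 1, …
g: a_k = 0, 6, -6, 8, -12, 96/5, -32, 384/7, -96, 512/3, …
h₀=f·g: eliminate ⇒ L₀, order ≤ 1·2.
Derive L from L₀ (diff closure).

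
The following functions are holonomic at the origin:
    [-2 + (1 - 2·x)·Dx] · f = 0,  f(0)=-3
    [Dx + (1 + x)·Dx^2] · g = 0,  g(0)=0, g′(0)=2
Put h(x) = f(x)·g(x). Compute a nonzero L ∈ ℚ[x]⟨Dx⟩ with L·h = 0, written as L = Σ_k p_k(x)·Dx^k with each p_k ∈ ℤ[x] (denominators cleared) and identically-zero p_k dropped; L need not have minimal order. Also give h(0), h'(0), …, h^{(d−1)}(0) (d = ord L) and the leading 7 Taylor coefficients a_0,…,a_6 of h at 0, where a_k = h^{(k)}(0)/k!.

f: a_k = -3, -6, -12, -24, -48, -96, -192, …
g: a_k = 0, 2, -1, 2/3, -1/2, 2/5, -1/3, …
Product ⇒ symmetric product L₀, ord ≤ 2.
L = 2 + (3 + 6·x)·Dx + (-1 + x + 2·x^2)·Dx^2  (order 2).
h: a_k = 0, -6, -9, -20, -77/2, -391/5, -777/5, …
ICs: h(0) = 0, h′(0) = -6.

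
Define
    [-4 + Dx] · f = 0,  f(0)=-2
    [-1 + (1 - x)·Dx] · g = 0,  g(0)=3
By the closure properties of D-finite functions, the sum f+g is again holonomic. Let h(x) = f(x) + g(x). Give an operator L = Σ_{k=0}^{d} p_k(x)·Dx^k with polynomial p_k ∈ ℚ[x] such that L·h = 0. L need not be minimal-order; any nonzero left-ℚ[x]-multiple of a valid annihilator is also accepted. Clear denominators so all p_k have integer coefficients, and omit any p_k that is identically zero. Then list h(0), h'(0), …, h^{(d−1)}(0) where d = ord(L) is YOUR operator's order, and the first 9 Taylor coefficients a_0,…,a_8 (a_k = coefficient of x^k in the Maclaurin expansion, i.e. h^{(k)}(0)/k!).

L = (-8 + 16·x) + (14 - 32·x + 16·x^2)·Dx + (-3 + 7·x - 4·x^2)·Dx^2  (order 2).
h: a_k = 1, -5, -13, -55/3, -55/3, -211/15, -377/45, -1103/315, -79/315, …
ICs: h(0) = 1, h′(0) = -5.

f: a_k = -2, -8, -16, -64/3, -64/3, -256/15, -512/45, -2048/315, -1024/315, …
g: a_k = 3, 3, 3, 3, 3, 3, 3, 3, 3, …
Weyl lclm of L_f,L_g ⇒ L₀ (ord ≤ 2).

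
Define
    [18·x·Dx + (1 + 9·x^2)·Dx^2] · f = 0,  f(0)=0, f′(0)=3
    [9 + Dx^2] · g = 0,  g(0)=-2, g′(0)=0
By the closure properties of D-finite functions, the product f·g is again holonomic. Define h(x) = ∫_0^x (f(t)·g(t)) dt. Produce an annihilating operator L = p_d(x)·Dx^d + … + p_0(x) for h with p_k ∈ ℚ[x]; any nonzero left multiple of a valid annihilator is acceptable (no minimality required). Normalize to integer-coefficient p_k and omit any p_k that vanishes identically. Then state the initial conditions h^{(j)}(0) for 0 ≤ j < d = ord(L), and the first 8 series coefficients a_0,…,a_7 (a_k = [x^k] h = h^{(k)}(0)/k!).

f: a_k = 0, 3, 0, -9, 0, 243/5, 0, -2187/7, …
g: a_k = -2, 0, 9, 0, -27/4, 0, 81/40, 0, …
Product ⇒ symmetric product L₀, ord ≤ 4.
Integrate: L := L₀·Dx.
L = (810 + 18954·x^2 + 72171·x^4 + 236196·x^6 + 531441·x^8)·Dx + (972·x + 14580·x^3 + 78732·x^5 + 236196·x^7)·Dx^2 + (108 + 2592·x^2 + 13122·x^4 + 52488·x^6 + 118098·x^8)·Dx^3 + (108·x + 1620·x^3 + 8748·x^5 + 26244·x^7)·Dx^4 + (2 + 54·x^2 + 567·x^4 + 2916·x^6 + 6561·x^8)·Dx^5  (order 5).
h: a_k = 0, 0, -3, 0, 45/4, 0, -1323/40, 0, …
ICs: h(0) = 0, h′(0) = 0, h′′(0) = -6, h′′′(0) = 0, h′′′′(0) = 270.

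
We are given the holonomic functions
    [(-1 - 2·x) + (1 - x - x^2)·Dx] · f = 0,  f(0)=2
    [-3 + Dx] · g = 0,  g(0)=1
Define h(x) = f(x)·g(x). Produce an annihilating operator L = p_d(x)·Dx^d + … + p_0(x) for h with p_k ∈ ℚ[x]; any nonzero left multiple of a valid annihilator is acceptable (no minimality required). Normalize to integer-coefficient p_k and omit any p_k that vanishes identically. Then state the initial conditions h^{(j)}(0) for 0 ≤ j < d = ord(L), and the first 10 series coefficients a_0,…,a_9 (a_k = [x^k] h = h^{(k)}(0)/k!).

L = (4 - x - 3·x^2) + (-1 + x + x^2)·Dx  (order 1).
h: a_k = 2, 8, 19, 36, 247/4, 509/5, 6623/40, 18777/70, 972481/2240, 393397/560, …
ICs: h(0) = 2.

f: a_k = 2, 2, 4, 6, 10, 16, 26, 42, 68, 110, …
g: a_k = 1, 3, 9/2, 9/2, 27/8, 81/40, 81/80, 243/560, 729/4480, 243/4480, …
h₀=f·g: eliminate ⇒ L₀, order ≤ 1·1.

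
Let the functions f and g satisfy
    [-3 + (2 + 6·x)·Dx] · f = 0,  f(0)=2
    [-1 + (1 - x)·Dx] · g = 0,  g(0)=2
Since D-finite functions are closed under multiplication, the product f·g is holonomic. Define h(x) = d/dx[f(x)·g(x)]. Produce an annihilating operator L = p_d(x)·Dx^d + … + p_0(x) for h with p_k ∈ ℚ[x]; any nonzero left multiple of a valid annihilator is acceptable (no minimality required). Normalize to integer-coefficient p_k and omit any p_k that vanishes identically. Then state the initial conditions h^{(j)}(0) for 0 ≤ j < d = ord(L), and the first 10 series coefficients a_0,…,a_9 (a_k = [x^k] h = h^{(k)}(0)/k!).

L = (11 + 90·x + 27·x^2) + (-10 - 26·x + 18·x^2 + 18·x^3)·Dx  (order 1).
h: a_k = 10, 11, 147/4, -13/8, 8375/64, -25827/128, 384671/512, -1935421/1024, 91822527/16384, -513690535/32768, …
ICs: h(0) = 10.

f: a_k = 2, 3, -9/4, 27/8, -405/64, 1701/128, -15309/512, 72171/1024, -2814669/16384, 14073345/32768, …
g: a_k = 2, 2, 2, 2, 2, 2, 2, 2, 2, 2, …
L₀ := L_f ⊗_s L_g (sym. prod.), ord ≤ 1.
Differentiate: ansatz ord ≤ ord L₀ ⇒ L.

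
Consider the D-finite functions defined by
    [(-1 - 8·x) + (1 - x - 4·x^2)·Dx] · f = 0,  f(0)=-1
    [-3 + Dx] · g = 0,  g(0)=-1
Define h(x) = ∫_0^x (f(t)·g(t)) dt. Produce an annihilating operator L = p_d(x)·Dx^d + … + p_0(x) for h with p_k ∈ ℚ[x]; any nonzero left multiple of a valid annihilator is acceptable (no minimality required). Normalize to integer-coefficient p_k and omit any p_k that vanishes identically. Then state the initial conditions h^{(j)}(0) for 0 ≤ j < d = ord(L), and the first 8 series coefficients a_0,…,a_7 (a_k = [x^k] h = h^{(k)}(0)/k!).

f: a_k = -1, -1, -5, -9, -29, -65, -181, -441, …
g: a_k = -1, -3, -9/2, -9/2, -27/8, -81/40, -81/80, -243/560, …
f·g: L₀ = L_f ⊗_s L_g, ord ≤ 1·1.
h=∫₀ˣh₀: take L = L₀·Dx.
L = (4 + 5·x - 12·x^2)·Dx + (-1 + x + 4·x^2)·Dx^2  (order 2).
h: a_k = 0, 1, 2, 25/6, 33/4, 691/40, 551/15, 6479/80, …
ICs: h(0) = 0, h′(0) = 1.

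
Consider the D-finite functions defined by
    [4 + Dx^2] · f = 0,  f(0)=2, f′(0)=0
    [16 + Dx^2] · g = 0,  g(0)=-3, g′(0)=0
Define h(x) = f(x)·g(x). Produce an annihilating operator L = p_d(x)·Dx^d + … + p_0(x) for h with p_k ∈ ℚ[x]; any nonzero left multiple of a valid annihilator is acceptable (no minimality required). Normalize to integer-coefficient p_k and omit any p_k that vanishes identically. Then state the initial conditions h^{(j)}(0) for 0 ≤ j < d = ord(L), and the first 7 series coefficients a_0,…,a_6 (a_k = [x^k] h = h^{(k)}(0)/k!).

f: a_k = 2, 0, -4, 0, 4/3, 0, -8/45, …
g: a_k = -3, 0, 24, 0, -32, 0, 256/15, …
f·g: L₀ = L_f ⊗_s L_g, ord ≤ 2·2.
L = 144 + 40·Dx^2 + Dx^4  (order 4).
h: a_k = -6, 0, 60, 0, -164, 0, 584/3, …
ICs: h(0) = -6, h′(0) = 0, h′′(0) = 120, h′′′(0) = 0.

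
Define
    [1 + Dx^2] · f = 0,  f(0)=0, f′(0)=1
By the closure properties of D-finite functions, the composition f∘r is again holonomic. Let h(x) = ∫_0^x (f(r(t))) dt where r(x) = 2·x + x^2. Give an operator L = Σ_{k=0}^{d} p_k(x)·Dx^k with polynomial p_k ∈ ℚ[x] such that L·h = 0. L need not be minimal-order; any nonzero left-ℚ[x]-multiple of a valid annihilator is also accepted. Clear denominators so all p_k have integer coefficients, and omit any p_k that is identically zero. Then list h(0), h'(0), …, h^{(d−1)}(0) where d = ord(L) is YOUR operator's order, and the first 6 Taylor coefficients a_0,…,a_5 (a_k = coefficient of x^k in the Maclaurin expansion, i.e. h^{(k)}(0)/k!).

f: a_k = 0, 1, 0, -1/6, 0, 1/120, …
Change of var in L_f (x↦r) gives L₀.
h=∫h₀ ⇒ L = L₀·Dx.
L = (4 + 12·x + 12·x^2 + 4·x^3)·Dx - Dx^2 + (1 + x)·Dx^3  (order 3).
h: a_k = 0, 0, 1, 1/3, -1/3, -2/5, …
ICs: h(0) = 0, h′(0) = 0, h′′(0) = 2.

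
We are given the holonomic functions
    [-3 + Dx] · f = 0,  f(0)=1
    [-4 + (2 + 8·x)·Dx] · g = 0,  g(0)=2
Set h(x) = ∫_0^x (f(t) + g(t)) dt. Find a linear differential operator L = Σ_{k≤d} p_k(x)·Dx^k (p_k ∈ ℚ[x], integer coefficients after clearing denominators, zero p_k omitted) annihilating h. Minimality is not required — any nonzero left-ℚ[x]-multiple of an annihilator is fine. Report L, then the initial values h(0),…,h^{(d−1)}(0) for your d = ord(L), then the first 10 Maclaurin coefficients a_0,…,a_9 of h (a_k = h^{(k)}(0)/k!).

L = (30 + 72·x)·Dx + (-13 - 72·x - 144·x^2)·Dx^2 + (1 + 16·x + 48·x^2)·Dx^3  (order 3).
h: a_k = 0, 3, 7/2, 1/6, 25/8, -133/40, 2321/240, -13359/560, 295923/4480, -2562317/13440, …
ICs: h(0) = 0, h′(0) = 3, h′′(0) = 7.

f: a_k = 1, 3, 9/2, 9/2, 27/8, 81/40, 81/80, 243/560, 729/4480, 243/4480, …
g: a_k = 2, 4, -4, 8, -20, 56, -168, 528, -1716, 5720, …
h₀=f+g: left-lcm gives L₀, ord ≤ 2.
h=∫h₀ ⇒ L = L₀·Dx.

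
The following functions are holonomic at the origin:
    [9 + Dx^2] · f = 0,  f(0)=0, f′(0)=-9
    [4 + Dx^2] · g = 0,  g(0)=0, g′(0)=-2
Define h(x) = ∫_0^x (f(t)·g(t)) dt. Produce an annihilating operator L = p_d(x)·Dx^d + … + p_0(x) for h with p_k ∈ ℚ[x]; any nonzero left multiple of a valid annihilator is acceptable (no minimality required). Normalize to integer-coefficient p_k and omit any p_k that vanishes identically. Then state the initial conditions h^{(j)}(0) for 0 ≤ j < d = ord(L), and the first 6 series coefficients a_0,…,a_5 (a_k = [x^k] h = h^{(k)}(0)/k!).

L = 25·Dx + 26·Dx^3 + Dx^5  (order 5).
h: a_k = 0, 0, 0, 6, 0, -39/5, …
ICs: h(0) = 0, h′(0) = 0, h′′(0) = 0, h′′′(0) = 36, h′′′′(0) = 0.

f: a_k = 0, -9, 0, 27/2, 0, -243/40, …
g: a_k = 0, -2, 0, 4/3, 0, -4/15, …
h₀=f·g: eliminate ⇒ L₀, order ≤ 2·2.
h=∫₀ˣh₀: take L = L₀·Dx.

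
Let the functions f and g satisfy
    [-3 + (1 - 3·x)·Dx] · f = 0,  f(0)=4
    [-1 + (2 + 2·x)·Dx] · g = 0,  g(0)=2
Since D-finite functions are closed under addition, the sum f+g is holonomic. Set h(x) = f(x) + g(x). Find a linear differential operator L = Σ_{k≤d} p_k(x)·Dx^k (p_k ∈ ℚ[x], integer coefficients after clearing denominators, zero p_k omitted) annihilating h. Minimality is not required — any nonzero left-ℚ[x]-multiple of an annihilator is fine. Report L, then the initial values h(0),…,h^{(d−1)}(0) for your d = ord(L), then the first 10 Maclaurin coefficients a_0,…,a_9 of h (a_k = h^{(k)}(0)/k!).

L = (-39 - 27·x) + (73 + 138·x + 81·x^2)·Dx + (-10 + 2·x + 66·x^2 + 54·x^3)·Dx^2  (order 2).
h: a_k = 6, 13, 143/4, 865/8, 20731/64, 124423/128, 1492971/512, 8957985/1024, 429981267/16384, 2579890891/32768, …
ICs: h(0) = 6, h′(0) = 13.

f: a_k = 4, 12, 36, 108, 324, 972, 2916, 8748, 26244, 78732, …
g: a_k = 2, 1, -1/4, 1/8, -5/64, 7/128, -21/512, 33/1024, -429/16384, 715/32768, …
f+g: L₀ = lclm(L_f,L_g), ord ≤ 1+1.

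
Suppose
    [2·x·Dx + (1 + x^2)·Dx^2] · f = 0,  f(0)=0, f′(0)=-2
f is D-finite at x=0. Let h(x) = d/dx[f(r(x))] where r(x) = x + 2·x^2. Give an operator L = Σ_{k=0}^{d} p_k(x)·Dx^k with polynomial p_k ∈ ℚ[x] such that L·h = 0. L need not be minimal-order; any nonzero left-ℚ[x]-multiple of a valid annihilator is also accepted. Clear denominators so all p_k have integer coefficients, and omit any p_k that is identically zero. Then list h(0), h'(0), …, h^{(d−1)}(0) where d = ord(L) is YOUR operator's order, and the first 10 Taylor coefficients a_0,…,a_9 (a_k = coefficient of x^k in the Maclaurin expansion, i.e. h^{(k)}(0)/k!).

f: a_k = 0, -2, 0, 2/3, 0, -2/5, 0, 2/7, 0, -2/9, …
L₀ from L_f via x↦r, Dx↦r'^{-1}Dx.
h=h₀': d/dx-closure on L₀ ⇒ L.
L = (-4 + 2·x + 16·x^2 + 48·x^3 + 48·x^4) + (1 + 4·x + x^2 + 8·x^3 + 20·x^4 + 16·x^5)·Dx  (order 1).
h: a_k = -2, -8, 2, 16, 38, 8, -110, -224, -74, 632, …
ICs: h(0) = -2.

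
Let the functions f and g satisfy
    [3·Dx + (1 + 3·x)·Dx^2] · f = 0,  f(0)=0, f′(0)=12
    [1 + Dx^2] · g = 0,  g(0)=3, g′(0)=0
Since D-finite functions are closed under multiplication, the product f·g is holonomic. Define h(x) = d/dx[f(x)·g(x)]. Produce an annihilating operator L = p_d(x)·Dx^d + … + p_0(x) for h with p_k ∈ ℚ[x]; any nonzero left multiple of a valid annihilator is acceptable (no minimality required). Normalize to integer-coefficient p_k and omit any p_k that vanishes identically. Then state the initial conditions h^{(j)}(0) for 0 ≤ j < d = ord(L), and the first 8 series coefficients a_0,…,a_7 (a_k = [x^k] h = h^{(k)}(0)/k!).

f: a_k = 0, 12, -18, 36, -81, 972/5, -486, 8748/7, …
g: a_k = 3, 0, -3/2, 0, 1/8, 0, -1/240, 0, …
Sym-product of L_f,L_g gives L₀ (≤ ord 4).
h=h₀': d/dx-closure on L₀ ⇒ L.
L = (-8897 - 1764·x - 7722·x^2 - 14364·x^3 - 7533·x^4 + 5832·x^5 + 2916·x^6) + (-3432 - 13248·x - 12420·x^2 - 8100·x^3 + 9720·x^4 + 5832·x^5)·Dx + (-9100 - 3204·x - 11070·x^2 - 17064·x^3 - 6318·x^4 + 11664·x^5 + 5832·x^6)·Dx^2 + (-3432 - 13248·x - 12420·x^2 - 8100·x^3 + 9720·x^4 + 5832·x^5)·Dx^3 + (-203 - 1440·x - 3348·x^2 - 2700·x^3 + 1215·x^4 + 5832·x^5 + 2916·x^6)·Dx^4  (order 4).
h: a_k = 36, -108, 270, -864, 5307/2, -16065/2, 484679/20, -364902/5, …
ICs: h(0) = 36, h′(0) = -108, h′′(0) = 540, h′′′(0) = -5184.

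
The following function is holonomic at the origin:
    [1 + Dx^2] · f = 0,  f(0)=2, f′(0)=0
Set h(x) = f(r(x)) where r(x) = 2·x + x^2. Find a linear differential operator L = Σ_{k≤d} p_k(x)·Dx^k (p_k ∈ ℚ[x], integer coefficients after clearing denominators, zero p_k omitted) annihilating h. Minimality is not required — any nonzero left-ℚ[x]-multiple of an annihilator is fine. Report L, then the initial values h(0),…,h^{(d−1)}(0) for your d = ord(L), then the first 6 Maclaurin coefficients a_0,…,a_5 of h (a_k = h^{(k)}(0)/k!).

f: a_k = 2, 0, -1, 0, 1/12, 0, …
Change of var in L_f (x↦r) gives L₀.
L = (4 + 12·x + 12·x^2 + 4·x^3) - Dx + (1 + x)·Dx^2  (order 2).
h: a_k = 2, 0, -4, -4, 1/3, 8/3, …
ICs: h(0) = 2, h′(0) = 0.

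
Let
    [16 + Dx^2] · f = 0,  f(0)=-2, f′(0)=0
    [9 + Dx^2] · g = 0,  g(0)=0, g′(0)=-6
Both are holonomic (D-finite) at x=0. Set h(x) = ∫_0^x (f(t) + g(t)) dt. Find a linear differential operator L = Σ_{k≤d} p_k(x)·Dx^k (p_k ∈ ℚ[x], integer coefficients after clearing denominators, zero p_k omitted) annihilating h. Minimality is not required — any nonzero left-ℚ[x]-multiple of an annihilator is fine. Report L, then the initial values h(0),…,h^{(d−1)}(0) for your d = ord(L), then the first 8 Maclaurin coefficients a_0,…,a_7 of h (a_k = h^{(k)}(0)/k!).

L = 144·Dx + 25·Dx^3 + Dx^5  (order 5).
h: a_k = 0, -2, -3, 16/3, 9/4, -64/15, -27/40, 512/315, …
ICs: h(0) = 0, h′(0) = -2, h′′(0) = -6, h′′′(0) = 32, h′′′′(0) = 54.

f: a_k = -2, 0, 16, 0, -64/3, 0, 512/45, 0, …
g: a_k = 0, -6, 0, 9, 0, -81/20, 0, 243/280, …
h₀=f+g: left-lcm gives L₀, ord ≤ 4.
h=∫h₀ ⇒ L = L₀·Dx.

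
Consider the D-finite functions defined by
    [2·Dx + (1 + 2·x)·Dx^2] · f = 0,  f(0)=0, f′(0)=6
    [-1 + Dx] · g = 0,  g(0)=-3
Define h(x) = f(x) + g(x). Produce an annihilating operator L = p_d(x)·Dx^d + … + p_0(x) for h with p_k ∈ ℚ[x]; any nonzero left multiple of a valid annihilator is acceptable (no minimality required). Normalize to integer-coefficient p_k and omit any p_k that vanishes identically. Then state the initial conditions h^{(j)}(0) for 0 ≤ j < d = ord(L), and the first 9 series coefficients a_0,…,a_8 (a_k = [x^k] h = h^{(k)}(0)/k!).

L = (-10 - 4·x)·Dx + (7 - 4·x - 4·x^2)·Dx^2 + (3 + 8·x + 4·x^2)·Dx^3  (order 3).
h: a_k = -3, 3, -15/2, 15/2, -97/8, 767/40, -7681/240, 92159/1680, -1290241/13440, …
ICs: h(0) = -3, h′(0) = 3, h′′(0) = -15.

f: a_k = 0, 6, -6, 8, -12, 96/5, -32, 384/7, -96, …
g: a_k = -3, -3, -3/2, -1/2, -1/8, -1/40, -1/240, -1/1680, -1/13440, …
Sum ⇒ L₀ = lclm(L_f,L_g) in ℚ(x)⟨Dx⟩.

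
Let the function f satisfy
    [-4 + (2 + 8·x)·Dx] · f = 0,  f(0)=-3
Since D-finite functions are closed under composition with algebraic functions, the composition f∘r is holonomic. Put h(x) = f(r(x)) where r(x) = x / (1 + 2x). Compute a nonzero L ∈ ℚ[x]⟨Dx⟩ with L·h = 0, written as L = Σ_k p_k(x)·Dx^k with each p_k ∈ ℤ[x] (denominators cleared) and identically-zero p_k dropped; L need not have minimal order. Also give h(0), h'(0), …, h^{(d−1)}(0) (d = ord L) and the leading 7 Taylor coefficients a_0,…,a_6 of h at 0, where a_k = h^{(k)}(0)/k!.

f: a_k = -3, -6, 6, -12, 30, -84, 252, …
h₀=f(r): pull back L_f along r ⇒ L₀.
L = -2 + (1 + 8·x + 12·x^2)·Dx  (order 1).
h: a_k = -3, -6, 18, -60, 222, -900, 3924, …
ICs: h(0) = -3.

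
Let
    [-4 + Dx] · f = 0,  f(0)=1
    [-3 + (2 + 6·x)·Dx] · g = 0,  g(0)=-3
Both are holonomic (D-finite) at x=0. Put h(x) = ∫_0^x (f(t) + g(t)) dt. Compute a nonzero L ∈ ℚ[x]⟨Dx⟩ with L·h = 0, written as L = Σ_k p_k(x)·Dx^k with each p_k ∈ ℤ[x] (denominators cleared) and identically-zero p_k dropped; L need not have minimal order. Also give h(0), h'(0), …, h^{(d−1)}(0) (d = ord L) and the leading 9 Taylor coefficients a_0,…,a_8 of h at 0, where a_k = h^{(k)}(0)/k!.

f: a_k = 1, 4, 8, 32/3, 32/3, 128/15, 256/45, 1024/315, 512/315, …
g: a_k = -3, -9/2, 27/8, -81/16, 1215/128, -5103/256, 45927/1024, -216513/2048, 8444007/32768, …
Weyl lclm of L_f,L_g ⇒ L₀ (ord ≤ 2).
h=∫₀ˣh₀: take L = L₀·Dx.
L = (132 + 288·x)·Dx + (-73 - 384·x - 576·x^2)·Dx^2 + (10 + 78·x + 144·x^2)·Dx^3  (order 3).
h: a_k = 0, -2, -1/4, 91/24, 269/192, 7741/1920, -43777/23040, 2328859/322560, -66104443/5160960, …
ICs: h(0) = 0, h′(0) = -2, h′′(0) = -1/2.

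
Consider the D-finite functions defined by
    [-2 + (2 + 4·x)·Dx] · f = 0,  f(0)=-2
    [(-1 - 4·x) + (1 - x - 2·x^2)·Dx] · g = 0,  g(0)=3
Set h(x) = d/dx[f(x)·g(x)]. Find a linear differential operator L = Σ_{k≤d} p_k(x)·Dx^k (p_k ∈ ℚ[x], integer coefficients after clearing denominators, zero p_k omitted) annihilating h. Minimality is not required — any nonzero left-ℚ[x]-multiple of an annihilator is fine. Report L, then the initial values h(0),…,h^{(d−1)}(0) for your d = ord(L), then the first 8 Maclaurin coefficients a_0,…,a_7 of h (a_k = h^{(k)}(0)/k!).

f: a_k = -2, -2, 1, -1, 5/4, -7/4, 21/8, -33/8, …
g: a_k = 3, 3, 9, 15, 33, 63, 129, 255, …
Sym-product of L_f,L_g gives L₀ (≤ ord 1).
h₀' ⇒ L via d/dx closure of L₀.
L = (7 + 48·x + 99·x^2 + 100·x^3 + 60·x^4) + (-2 - 7·x - 3·x^2 + 22·x^3 + 44·x^4 + 24·x^5)·Dx  (order 1).
h: a_k = -12, -42, -144, -345, -1875/2, -8451/4, -10353/2, -91113/8, …
ICs: h(0) = -12.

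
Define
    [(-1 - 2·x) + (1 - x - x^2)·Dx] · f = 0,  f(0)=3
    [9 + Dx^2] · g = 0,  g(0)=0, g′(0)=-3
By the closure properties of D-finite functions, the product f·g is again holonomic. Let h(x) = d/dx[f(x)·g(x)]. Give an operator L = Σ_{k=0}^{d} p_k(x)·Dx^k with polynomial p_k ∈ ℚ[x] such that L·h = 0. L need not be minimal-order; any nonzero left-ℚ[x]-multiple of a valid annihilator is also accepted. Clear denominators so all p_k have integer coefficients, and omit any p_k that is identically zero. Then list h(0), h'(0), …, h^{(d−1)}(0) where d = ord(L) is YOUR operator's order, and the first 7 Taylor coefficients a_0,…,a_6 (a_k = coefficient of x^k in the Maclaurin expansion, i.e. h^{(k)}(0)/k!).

L = (3 - 162·x - 81·x^2 + 162·x^3 + 81·x^4) + (-12 - 6·x + 54·x^2 + 36·x^3)·Dx + (7 - 16·x - 7·x^2 + 18·x^3 + 9·x^4)·Dx^2  (order 2).
h: a_k = -9, -18, -27/2, -54, -963/8, -4509/20, -6759/16, …
ICs: h(0) = -9, h′(0) = -18.

f: a_k = 3, 3, 6, 9, 15, 24, 39, …
g: a_k = 0, -3, 0, 9/2, 0, -81/40, 0, …
L₀ := L_f ⊗_s L_g (sym. prod.), ord ≤ 2.
h₀' ⇒ L via d/dx closure of L₀.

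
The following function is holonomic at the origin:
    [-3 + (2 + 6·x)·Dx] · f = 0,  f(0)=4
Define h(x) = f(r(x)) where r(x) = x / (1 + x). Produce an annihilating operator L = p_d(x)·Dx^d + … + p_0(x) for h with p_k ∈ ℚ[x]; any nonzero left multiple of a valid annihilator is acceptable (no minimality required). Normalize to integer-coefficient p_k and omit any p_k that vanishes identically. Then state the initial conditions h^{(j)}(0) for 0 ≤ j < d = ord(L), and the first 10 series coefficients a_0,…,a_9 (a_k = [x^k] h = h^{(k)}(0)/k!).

f: a_k = 4, 6, -9/2, 27/4, -405/32, 1701/64, -15309/256, 72171/512, -2814669/8192, 14073345/16384, …
Substitute x→r, Dx→(1/r')Dx; clear ⇒ L₀.
L = -3 + (2 + 10·x + 8·x^2)·Dx  (order 1).
h: a_k = 4, 6, -21/2, 87/4, -1677/32, 9069/64, -106305/256, 658335/512, -33903165/8192, 224519505/16384, …
ICs: h(0) = 4.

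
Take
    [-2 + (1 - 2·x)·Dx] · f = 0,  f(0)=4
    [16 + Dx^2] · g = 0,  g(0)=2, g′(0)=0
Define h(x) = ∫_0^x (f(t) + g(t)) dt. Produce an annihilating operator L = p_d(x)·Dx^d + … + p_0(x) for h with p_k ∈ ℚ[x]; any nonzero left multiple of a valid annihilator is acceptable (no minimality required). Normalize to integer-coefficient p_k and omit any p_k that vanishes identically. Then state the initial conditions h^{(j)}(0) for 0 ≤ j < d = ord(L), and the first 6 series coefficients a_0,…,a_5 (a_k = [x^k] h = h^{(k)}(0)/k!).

L = (160 - 256·x + 256·x^2)·Dx + (-48 + 224·x - 384·x^2 + 256·x^3)·Dx^2 + (10 - 16·x + 16·x^2)·Dx^3 + (-3 + 14·x - 24·x^2 + 16·x^3)·Dx^4  (order 4).
h: a_k = 0, 6, 4, 0, 8, 256/15, …
ICs: h(0) = 0, h′(0) = 6, h′′(0) = 8, h′′′(0) = 0.

f: a_k = 4, 8, 16, 32, 64, 128, …
g: a_k = 2, 0, -16, 0, 64/3, 0, …
f+g: L₀ = lclm(L_f,L_g), ord ≤ 1+2.
h=∫₀ˣh₀: take L = L₀·Dx.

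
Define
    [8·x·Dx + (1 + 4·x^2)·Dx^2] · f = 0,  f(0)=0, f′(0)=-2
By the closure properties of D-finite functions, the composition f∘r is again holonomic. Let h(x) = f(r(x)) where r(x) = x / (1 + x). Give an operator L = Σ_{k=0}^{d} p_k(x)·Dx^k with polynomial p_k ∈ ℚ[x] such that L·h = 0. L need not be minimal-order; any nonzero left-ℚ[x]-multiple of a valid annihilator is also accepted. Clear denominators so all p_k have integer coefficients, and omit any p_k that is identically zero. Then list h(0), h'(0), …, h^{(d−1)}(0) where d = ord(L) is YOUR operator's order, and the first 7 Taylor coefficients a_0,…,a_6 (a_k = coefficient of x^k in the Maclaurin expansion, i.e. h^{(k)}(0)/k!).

L = (2 + 10·x)·Dx + (1 + 2·x + 5·x^2)·Dx^2  (order 2).
h: a_k = 0, -2, 2, 2/3, -6, 38/5, 22/3, …
ICs: h(0) = 0, h′(0) = -2.

f: a_k = 0, -2, 0, 8/3, 0, -32/5, 0, …
h₀=f(r): pull back L_f along r ⇒ L₀.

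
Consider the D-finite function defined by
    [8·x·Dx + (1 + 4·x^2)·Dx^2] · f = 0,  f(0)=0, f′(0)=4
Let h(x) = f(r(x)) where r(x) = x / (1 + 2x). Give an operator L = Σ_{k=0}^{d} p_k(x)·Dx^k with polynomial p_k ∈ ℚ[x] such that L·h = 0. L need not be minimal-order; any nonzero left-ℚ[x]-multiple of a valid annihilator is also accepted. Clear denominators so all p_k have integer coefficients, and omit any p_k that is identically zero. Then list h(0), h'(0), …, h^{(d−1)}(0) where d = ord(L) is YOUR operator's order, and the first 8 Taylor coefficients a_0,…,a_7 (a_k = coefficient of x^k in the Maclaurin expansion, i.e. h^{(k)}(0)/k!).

L = (4 + 16·x)·Dx + (1 + 4·x + 8·x^2)·Dx^2  (order 2).
h: a_k = 0, 4, -8, 32/3, 0, -256/5, 512/3, -2048/7, …
ICs: h(0) = 0, h′(0) = 4.

f: a_k = 0, 4, 0, -16/3, 0, 64/5, 0, -256/7, …
L₀ from L_f via x↦r, Dx↦r'^{-1}Dx.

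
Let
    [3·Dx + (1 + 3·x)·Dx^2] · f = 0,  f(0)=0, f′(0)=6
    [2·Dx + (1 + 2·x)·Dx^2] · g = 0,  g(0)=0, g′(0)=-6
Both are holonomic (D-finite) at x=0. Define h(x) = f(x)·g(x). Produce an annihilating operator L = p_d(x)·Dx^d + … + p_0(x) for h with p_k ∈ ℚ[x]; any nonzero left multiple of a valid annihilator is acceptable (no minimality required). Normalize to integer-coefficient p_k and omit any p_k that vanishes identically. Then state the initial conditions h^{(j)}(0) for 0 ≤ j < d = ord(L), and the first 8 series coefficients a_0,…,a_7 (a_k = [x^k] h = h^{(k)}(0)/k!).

L = (156 + 720·x + 864·x^2)·Dx + (310 + 2244·x + 5400·x^2 + 4320·x^3)·Dx^2 + (88 + 860·x + 3132·x^2 + 5040·x^3 + 3024·x^4)·Dx^3 + (5 + 62·x + 305·x^2 + 744·x^3 + 900·x^4 + 432·x^5)·Dx^4  (order 4).
h: a_k = 0, 0, -36, 90, -210, 495, -5967/5, 2946, …
ICs: h(0) = 0, h′(0) = 0, h′′(0) = -72, h′′′(0) = 540.

f: a_k = 0, 6, -9, 18, -81/2, 486/5, -243, 4374/7, …
g: a_k = 0, -6, 6, -8, 12, -96/5, 32, -384/7, …
h₀=f·g: eliminate ⇒ L₀, order ≤ 2·2.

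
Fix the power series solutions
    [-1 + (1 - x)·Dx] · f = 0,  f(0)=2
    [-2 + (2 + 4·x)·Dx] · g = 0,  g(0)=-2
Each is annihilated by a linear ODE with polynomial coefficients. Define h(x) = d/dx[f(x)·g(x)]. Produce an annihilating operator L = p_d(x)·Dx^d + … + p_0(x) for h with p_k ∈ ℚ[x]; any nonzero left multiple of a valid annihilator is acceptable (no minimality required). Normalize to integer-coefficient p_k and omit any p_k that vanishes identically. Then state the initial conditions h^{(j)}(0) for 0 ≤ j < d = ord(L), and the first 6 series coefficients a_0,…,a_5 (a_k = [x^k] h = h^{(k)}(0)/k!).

f: a_k = 2, 2, 2, 2, 2, 2, …
g: a_k = -2, -2, 1, -1, 5/4, -7/4, …
f·g: L₀ = L_f ⊗_s L_g, ord ≤ 1·1.
h₀' ⇒ L via d/dx closure of L₀.
L = (3 + 12·x + 3·x^2) + (-2 - 3·x + 3·x^2 + 2·x^3)·Dx  (order 1).
h: a_k = -8, -12, -24, -22, -45, -45/2, …
ICs: h(0) = -8.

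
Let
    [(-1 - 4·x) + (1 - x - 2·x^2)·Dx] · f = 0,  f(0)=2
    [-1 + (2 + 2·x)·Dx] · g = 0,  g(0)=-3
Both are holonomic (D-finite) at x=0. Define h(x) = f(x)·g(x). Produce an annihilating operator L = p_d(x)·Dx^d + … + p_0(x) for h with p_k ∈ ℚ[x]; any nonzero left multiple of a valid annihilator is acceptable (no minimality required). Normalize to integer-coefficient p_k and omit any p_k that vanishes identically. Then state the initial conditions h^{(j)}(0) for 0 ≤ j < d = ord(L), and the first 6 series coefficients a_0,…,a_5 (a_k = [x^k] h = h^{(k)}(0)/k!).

L = (3 + 6·x) + (-2 + 2·x + 4·x^2)·Dx  (order 1).
h: a_k = -6, -9, -81/4, -309/8, -5049/64, -20007/128, …
ICs: h(0) = -6.

f: a_k = 2, 2, 6, 10, 22, 42, …
g: a_k = -3, -3/2, 3/8, -3/16, 15/128, -21/256, …
f·g: L₀ = L_f ⊗_s L_g, ord ≤ 1·1.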